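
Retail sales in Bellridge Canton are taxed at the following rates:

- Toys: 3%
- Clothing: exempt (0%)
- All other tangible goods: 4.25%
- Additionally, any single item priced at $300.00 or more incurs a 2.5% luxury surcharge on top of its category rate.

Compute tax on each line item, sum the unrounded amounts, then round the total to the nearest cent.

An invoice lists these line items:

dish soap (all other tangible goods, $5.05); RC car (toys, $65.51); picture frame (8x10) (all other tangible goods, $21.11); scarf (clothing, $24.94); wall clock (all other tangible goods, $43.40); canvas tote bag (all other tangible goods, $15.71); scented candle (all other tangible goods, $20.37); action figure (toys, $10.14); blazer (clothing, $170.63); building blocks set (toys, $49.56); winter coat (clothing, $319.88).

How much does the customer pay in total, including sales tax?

$762.54

Dish soap $5.05: all other tangible goods → 4.25% → $0.214625
RC car $65.51: toys → 3% → $1.9653
Picture frame (8x10) $21.11: all other tangible goods → 4.25% → $0.897175
Scarf $24.94: clothing → 0% → $0.00
Wall clock $43.40: all other tangible goods → 4.25% → $1.8445
Canvas tote bag $15.71: all other tangible goods → 4.25% → $0.667675
Scented candle $20.37: all other tangible goods → 4.25% → $0.865725
Action figure $10.14: toys → 3% → $0.3042
Blazer $170.63: clothing → 0% → $0.00
Building blocks set $49.56: toys → 3% → $1.4868
Winter coat $319.88: clothing → 0% + 2.5% surcharge = 2.5% → $7.997
Subtotal = $746.30; unrounded tax = $16.243 → $16.24; total due = $762.54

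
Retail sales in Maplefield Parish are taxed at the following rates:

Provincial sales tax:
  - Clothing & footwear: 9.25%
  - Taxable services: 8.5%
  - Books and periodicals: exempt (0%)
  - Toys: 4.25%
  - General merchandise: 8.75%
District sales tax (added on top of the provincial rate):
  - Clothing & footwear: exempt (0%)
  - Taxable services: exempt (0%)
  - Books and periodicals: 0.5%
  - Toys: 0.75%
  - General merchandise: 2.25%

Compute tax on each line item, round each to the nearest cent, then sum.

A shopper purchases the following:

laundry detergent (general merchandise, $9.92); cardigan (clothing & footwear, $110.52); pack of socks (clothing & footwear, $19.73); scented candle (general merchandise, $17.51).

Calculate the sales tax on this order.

Laundry detergent $9.92: general merchandise → 8.75% + 2.25% district = 11% → $1.09
Cardigan $110.52: clothing & footwear → 9.25% + 0% district = 9.25% → $10.22
Pack of socks $19.73: clothing & footwear → 9.25% + 0% district = 9.25% → $1.83
Scented candle $17.51: general merchandise → 8.75% + 2.25% district = 11% → $1.93
Total tax = $1.09 + $10.22 + $1.83 + $1.93 = $15.07

$15.07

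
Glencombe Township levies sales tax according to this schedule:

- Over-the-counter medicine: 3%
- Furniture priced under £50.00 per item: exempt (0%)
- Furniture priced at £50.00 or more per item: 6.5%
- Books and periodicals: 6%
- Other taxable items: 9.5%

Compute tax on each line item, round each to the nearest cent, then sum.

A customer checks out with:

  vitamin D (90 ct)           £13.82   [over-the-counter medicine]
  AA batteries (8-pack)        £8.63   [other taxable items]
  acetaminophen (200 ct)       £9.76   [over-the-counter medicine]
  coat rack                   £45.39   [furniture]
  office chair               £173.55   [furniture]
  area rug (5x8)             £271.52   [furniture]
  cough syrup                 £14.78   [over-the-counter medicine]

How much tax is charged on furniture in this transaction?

Coat rack £45.39: furniture, under £50.00 → 0% → £0.00
Office chair £173.55: furniture, £50.00 or more → 6.5% → £11.28
Area rug (5x8) £271.52: furniture, £50.00 or more → 6.5% → £17.65
Tax on furniture = £0.00 + £11.28 + £17.65 = £28.93

£28.93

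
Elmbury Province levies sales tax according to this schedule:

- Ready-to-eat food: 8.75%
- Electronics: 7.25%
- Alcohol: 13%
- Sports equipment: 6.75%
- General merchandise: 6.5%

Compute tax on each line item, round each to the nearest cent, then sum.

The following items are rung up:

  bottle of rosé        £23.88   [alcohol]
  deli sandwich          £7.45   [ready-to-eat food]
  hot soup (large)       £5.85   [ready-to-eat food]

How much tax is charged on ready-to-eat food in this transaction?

Deli sandwich £7.45: ready-to-eat food → 8.75% → £0.65
Hot soup (large) £5.85: ready-to-eat food → 8.75% → £0.51
Tax on ready-to-eat food = £0.65 + £0.51 = £1.16

£1.16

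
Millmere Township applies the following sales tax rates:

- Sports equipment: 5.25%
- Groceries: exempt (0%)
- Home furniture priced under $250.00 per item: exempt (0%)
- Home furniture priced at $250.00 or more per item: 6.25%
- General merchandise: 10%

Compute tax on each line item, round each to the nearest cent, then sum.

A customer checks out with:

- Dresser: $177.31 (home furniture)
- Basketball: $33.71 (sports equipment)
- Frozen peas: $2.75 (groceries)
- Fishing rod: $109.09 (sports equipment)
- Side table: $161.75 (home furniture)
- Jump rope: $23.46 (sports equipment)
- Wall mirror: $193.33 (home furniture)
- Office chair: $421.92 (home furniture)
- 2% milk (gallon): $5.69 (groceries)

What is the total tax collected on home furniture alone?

$26.37

Dresser $177.31: home furniture, under $250.00 → 0% → $0.00
Side table $161.75: home furniture, under $250.00 → 0% → $0.00
Wall mirror $193.33: home furniture, under $250.00 → 0% → $0.00
Office chair $421.92: home furniture, $250.00 or more → 6.25% → $26.37
Tax on home furniture = $0.00 + $0.00 + $0.00 + $26.37 = $26.37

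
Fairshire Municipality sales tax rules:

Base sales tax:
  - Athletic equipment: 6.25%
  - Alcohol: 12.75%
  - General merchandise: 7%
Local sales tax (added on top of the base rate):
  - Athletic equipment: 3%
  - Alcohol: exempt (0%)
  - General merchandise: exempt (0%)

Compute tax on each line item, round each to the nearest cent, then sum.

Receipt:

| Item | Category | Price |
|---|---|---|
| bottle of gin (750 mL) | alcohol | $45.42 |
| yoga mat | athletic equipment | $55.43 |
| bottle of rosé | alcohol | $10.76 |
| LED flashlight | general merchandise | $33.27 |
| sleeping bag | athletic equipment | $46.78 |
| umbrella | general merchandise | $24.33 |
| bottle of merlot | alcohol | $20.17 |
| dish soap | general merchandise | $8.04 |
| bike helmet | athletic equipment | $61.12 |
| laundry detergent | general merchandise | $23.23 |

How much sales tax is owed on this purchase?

Bottle of gin (750 mL) $45.42: alcohol → 12.75% + 0% local = 12.75% → $5.79
Yoga mat $55.43: athletic equipment → 6.25% + 3% local = 9.25% → $5.13
Bottle of rosé $10.76: alcohol → 12.75% + 0% local = 12.75% → $1.37
LED flashlight $33.27: general merchandise → 7% + 0% local = 7% → $2.33
Sleeping bag $46.78: athletic equipment → 6.25% + 3% local = 9.25% → $4.33
Umbrella $24.33: general merchandise → 7% + 0% local = 7% → $1.70
Bottle of merlot $20.17: alcohol → 12.75% + 0% local = 12.75% → $2.57
Dish soap $8.04: general merchandise → 7% + 0% local = 7% → $0.56
Bike helmet $61.12: athletic equipment → 6.25% + 3% local = 9.25% → $5.65
Laundry detergent $23.23: general merchandise → 7% + 0% local = 7% → $1.63
Total tax = $5.79 + $5.13 + $1.37 + $2.33 + $4.33 + $1.70 + $2.57 + $0.56 + $5.65 + $1.63 = $31.06

$31.06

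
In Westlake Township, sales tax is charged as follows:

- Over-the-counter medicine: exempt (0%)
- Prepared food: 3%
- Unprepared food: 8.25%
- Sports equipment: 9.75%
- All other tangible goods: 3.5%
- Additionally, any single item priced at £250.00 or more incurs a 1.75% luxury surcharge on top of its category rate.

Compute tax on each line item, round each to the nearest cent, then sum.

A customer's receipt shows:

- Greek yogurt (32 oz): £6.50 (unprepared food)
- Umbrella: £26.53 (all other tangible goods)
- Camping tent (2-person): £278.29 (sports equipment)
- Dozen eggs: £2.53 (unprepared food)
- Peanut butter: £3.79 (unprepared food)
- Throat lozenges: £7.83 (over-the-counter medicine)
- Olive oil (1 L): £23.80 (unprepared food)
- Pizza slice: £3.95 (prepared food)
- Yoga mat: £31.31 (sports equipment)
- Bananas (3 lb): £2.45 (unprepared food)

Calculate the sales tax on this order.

Greek yogurt (32 oz) £6.50: unprepared food → 8.25% → £0.54
Umbrella £26.53: all other tangible goods → 3.5% → £0.93
Camping tent (2-person) £278.29: sports equipment → 9.75% + 1.75% surcharge = 11.5% → £32.00
Dozen eggs £2.53: unprepared food → 8.25% → £0.21
Peanut butter £3.79: unprepared food → 8.25% → £0.31
Throat lozenges £7.83: over-the-counter medicine → 0% → £0.00
Olive oil (1 L) £23.80: unprepared food → 8.25% → £1.96
Pizza slice £3.95: prepared food → 3% → £0.12
Yoga mat £31.31: sports equipment → 9.75% → £3.05
Bananas (3 lb) £2.45: unprepared food → 8.25% → £0.20
Total tax = £0.54 + £0.93 + £32.00 + £0.21 + £0.31 + £1.96 + £0.12 + £3.05 + £0.20 = £39.32

£39.32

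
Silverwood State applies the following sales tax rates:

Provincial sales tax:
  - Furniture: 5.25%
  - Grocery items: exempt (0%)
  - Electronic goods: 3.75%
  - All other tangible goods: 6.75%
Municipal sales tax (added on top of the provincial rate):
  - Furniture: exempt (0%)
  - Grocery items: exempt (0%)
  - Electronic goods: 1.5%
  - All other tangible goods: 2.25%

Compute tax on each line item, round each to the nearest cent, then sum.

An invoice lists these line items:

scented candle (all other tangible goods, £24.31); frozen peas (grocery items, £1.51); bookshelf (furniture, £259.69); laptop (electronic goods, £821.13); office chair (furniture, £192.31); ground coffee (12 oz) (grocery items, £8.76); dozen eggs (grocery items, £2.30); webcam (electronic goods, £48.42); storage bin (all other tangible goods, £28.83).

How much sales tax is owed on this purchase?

£74.16

Scented candle £24.31: all other tangible goods → 6.75% + 2.25% municipal = 9% → £2.19
Frozen peas £1.51: grocery items → 0% + 0% municipal = 0% → £0.00
Bookshelf £259.69: furniture → 5.25% + 0% municipal = 5.25% → £13.63
Laptop £821.13: electronic goods → 3.75% + 1.5% municipal = 5.25% → £43.11
Office chair £192.31: furniture → 5.25% + 0% municipal = 5.25% → £10.10
Ground coffee (12 oz) £8.76: grocery items → 0% + 0% municipal = 0% → £0.00
Dozen eggs £2.30: grocery items → 0% + 0% municipal = 0% → £0.00
Webcam £48.42: electronic goods → 3.75% + 1.5% municipal = 5.25% → £2.54
Storage bin £28.83: all other tangible goods → 6.75% + 2.25% municipal = 9% → £2.59
Total tax = £2.19 + £13.63 + £43.11 + £10.10 + £2.54 + £2.59 = £74.16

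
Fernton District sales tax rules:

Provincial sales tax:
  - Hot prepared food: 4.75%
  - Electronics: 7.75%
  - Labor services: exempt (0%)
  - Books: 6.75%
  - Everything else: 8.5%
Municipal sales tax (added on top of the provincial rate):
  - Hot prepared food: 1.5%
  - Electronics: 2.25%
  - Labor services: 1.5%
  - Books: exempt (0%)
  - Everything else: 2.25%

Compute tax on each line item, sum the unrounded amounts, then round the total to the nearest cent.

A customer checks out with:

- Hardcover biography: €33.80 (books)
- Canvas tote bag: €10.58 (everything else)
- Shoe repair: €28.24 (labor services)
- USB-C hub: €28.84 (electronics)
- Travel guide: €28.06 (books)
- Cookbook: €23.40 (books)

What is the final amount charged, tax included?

Hardcover biography €33.80: books → 6.75% + 0% municipal = 6.75% → €2.2815
Canvas tote bag €10.58: everything else → 8.5% + 2.25% municipal = 10.75% → €1.13735
Shoe repair €28.24: labor services → 0% + 1.5% municipal = 1.5% → €0.4236
USB-C hub €28.84: electronics → 7.75% + 2.25% municipal = 10% → €2.884
Travel guide €28.06: books → 6.75% + 0% municipal = 6.75% → €1.89405
Cookbook €23.40: books → 6.75% + 0% municipal = 6.75% → €1.5795
Subtotal = €152.92; unrounded tax = €10.20 → €10.20; total due = €163.12

€163.12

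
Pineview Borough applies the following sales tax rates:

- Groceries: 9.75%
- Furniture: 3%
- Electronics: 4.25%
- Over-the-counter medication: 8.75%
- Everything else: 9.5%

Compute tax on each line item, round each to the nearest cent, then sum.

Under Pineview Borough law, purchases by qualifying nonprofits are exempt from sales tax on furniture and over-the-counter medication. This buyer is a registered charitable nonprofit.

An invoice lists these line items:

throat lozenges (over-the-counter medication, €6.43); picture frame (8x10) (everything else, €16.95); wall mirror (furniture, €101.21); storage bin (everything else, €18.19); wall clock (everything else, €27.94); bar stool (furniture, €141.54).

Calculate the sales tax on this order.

€5.99

Throat lozenges €6.43: over-the-counter medication, buyer-exempt → 0% → €0.00
Picture frame (8x10) €16.95: everything else → 9.5% → €1.61
Wall mirror €101.21: furniture, buyer-exempt → 0% → €0.00
Storage bin €18.19: everything else → 9.5% → €1.73
Wall clock €27.94: everything else → 9.5% → €2.65
Bar stool €141.54: furniture, buyer-exempt → 0% → €0.00
Total tax = €1.61 + €1.73 + €2.65 = €5.99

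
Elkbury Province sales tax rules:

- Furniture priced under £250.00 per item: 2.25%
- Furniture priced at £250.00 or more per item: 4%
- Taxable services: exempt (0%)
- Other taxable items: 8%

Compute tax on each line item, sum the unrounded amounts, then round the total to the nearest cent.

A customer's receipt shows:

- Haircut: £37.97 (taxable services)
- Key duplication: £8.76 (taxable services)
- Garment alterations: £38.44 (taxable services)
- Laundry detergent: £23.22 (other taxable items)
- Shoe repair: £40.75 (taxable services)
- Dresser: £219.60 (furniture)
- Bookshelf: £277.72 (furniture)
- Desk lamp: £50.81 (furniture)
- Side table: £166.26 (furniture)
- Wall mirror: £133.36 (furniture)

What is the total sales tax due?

£25.79

Haircut £37.97: taxable services → 0% → £0.00
Key duplication £8.76: taxable services → 0% → £0.00
Garment alterations £38.44: taxable services → 0% → £0.00
Laundry detergent £23.22: other taxable items → 8% → £1.8576
Shoe repair £40.75: taxable services → 0% → £0.00
Dresser £219.60: furniture, under £250.00 → 2.25% → £4.941
Bookshelf £277.72: furniture, £250.00 or more → 4% → £11.1088
Desk lamp £50.81: furniture, under £250.00 → 2.25% → £1.143225
Side table £166.26: furniture, under £250.00 → 2.25% → £3.74085
Wall mirror £133.36: furniture, under £250.00 → 2.25% → £3.0006
Unrounded tax sum = £25.792075 → £25.79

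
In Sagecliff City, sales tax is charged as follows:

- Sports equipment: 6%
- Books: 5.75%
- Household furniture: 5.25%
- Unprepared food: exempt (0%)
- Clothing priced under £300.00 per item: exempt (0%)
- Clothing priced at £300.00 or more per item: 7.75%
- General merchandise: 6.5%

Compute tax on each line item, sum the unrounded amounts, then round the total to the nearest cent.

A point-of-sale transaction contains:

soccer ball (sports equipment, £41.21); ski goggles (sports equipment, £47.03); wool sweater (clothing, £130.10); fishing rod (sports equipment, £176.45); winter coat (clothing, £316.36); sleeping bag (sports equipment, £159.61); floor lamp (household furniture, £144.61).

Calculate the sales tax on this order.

£57.57

Soccer ball £41.21: sports equipment → 6% → £2.4726
Ski goggles £47.03: sports equipment → 6% → £2.8218
Wool sweater £130.10: clothing, under £300.00 → 0% → £0.00
Fishing rod £176.45: sports equipment → 6% → £10.587
Winter coat £316.36: clothing, £300.00 or more → 7.75% → £24.5179
Sleeping bag £159.61: sports equipment → 6% → £9.5766
Floor lamp £144.61: household furniture → 5.25% → £7.592025
Unrounded tax sum = £57.567925 → £57.57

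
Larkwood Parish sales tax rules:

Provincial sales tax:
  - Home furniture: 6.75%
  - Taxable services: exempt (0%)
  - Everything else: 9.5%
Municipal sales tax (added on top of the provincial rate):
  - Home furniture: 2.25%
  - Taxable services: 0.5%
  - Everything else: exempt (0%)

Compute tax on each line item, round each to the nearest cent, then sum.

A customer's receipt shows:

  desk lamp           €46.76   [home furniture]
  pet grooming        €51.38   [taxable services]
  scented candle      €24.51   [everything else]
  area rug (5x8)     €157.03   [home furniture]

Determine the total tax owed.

€20.93

Desk lamp €46.76: home furniture → 6.75% + 2.25% municipal = 9% → €4.21
Pet grooming €51.38: taxable services → 0% + 0.5% municipal = 0.5% → €0.26
Scented candle €24.51: everything else → 9.5% + 0% municipal = 9.5% → €2.33
Area rug (5x8) €157.03: home furniture → 6.75% + 2.25% municipal = 9% → €14.13
Total tax = €4.21 + €0.26 + €2.33 + €14.13 = €20.93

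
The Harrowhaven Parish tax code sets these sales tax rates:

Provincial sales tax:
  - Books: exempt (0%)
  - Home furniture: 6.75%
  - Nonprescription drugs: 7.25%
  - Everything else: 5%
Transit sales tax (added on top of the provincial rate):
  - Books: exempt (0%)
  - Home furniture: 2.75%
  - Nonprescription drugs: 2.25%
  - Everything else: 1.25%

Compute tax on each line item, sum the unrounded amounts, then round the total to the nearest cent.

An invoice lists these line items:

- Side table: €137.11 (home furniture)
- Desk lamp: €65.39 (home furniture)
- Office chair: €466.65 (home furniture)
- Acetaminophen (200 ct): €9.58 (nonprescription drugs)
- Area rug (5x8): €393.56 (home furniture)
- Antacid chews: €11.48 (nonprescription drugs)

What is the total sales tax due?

€102.96

Side table €137.11: home furniture → 6.75% + 2.75% transit = 9.5% → €13.02545
Desk lamp €65.39: home furniture → 6.75% + 2.75% transit = 9.5% → €6.21205
Office chair €466.65: home furniture → 6.75% + 2.75% transit = 9.5% → €44.33175
Acetaminophen (200 ct) €9.58: nonprescription drugs → 7.25% + 2.25% transit = 9.5% → €0.9101
Area rug (5x8) €393.56: home furniture → 6.75% + 2.75% transit = 9.5% → €37.3882
Antacid chews €11.48: nonprescription drugs → 7.25% + 2.25% transit = 9.5% → €1.0906
Unrounded tax sum = €102.95815 → €102.96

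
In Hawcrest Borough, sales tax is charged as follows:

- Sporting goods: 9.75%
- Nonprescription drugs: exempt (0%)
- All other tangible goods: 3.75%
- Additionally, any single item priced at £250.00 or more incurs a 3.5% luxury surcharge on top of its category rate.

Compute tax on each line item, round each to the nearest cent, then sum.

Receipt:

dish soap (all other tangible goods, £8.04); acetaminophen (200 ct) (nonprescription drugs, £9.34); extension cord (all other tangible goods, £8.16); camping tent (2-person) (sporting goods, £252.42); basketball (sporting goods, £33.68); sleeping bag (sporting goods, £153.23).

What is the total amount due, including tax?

Dish soap £8.04: all other tangible goods → 3.75% → £0.30
Acetaminophen (200 ct) £9.34: nonprescription drugs → 0% → £0.00
Extension cord £8.16: all other tangible goods → 3.75% → £0.31
Camping tent (2-person) £252.42: sporting goods → 9.75% + 3.5% surcharge = 13.25% → £33.45
Basketball £33.68: sporting goods → 9.75% → £3.28
Sleeping bag £153.23: sporting goods → 9.75% → £14.94
Subtotal = £464.87; tax = £52.28; total due = £517.15

£517.15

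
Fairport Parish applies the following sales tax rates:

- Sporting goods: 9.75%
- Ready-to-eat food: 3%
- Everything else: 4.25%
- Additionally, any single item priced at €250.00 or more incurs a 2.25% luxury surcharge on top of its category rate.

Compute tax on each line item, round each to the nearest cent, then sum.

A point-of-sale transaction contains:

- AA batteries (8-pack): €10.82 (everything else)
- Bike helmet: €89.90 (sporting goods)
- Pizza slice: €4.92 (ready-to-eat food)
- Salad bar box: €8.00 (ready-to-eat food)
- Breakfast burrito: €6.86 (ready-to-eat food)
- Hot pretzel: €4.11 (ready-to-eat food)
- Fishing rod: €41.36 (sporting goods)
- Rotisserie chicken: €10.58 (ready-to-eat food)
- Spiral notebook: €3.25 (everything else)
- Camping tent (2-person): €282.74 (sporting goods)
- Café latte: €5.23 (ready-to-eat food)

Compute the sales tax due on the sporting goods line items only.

Bike helmet €89.90: sporting goods → 9.75% → €8.77
Fishing rod €41.36: sporting goods → 9.75% → €4.03
Camping tent (2-person) €282.74: sporting goods → 9.75% + 2.25% surcharge = 12% → €33.93
Tax on sporting goods = €8.77 + €4.03 + €33.93 = €46.73

€46.73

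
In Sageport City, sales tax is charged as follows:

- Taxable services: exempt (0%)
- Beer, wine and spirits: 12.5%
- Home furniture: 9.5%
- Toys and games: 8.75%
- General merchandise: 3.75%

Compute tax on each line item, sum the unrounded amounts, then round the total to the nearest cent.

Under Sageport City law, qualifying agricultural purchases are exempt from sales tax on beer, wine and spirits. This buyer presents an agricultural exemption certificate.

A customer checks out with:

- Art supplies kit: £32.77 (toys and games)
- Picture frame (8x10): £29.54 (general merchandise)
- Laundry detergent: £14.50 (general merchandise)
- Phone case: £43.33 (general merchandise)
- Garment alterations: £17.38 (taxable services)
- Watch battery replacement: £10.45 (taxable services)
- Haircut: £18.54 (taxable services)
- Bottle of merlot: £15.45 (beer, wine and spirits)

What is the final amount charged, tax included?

Art supplies kit £32.77: toys and games → 8.75% → £2.867375
Picture frame (8x10) £29.54: general merchandise → 3.75% → £1.10775
Laundry detergent £14.50: general merchandise → 3.75% → £0.54375
Phone case £43.33: general merchandise → 3.75% → £1.624875
Garment alterations £17.38: taxable services → 0% → £0.00
Watch battery replacement £10.45: taxable services → 0% → £0.00
Haircut £18.54: taxable services → 0% → £0.00
Bottle of merlot £15.45: beer, wine and spirits, buyer-exempt → 0% → £0.00
Subtotal = £181.96; unrounded tax = £6.14375 → £6.14; total due = £188.10

£188.10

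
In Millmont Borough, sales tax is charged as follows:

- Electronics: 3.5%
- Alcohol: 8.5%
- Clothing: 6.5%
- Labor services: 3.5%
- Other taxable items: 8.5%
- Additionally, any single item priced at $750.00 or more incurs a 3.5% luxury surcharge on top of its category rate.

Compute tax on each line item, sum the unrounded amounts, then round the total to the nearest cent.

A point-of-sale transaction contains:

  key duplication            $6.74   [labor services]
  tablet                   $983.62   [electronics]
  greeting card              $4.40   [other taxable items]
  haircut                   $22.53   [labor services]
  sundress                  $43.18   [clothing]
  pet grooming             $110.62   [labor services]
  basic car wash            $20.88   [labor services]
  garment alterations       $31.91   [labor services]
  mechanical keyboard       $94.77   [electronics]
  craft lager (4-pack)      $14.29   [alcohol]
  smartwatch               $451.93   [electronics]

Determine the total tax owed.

Key duplication $6.74: labor services → 3.5% → $0.2359
Tablet $983.62: electronics → 3.5% + 3.5% surcharge = 7% → $68.8534
Greeting card $4.40: other taxable items → 8.5% → $0.374
Haircut $22.53: labor services → 3.5% → $0.78855
Sundress $43.18: clothing → 6.5% → $2.8067
Pet grooming $110.62: labor services → 3.5% → $3.8717
Basic car wash $20.88: labor services → 3.5% → $0.7308
Garment alterations $31.91: labor services → 3.5% → $1.11685
Mechanical keyboard $94.77: electronics → 3.5% → $3.31695
Craft lager (4-pack) $14.29: alcohol → 8.5% → $1.21465
Smartwatch $451.93: electronics → 3.5% → $15.81755
Unrounded tax sum = $99.12705 → $99.13

$99.13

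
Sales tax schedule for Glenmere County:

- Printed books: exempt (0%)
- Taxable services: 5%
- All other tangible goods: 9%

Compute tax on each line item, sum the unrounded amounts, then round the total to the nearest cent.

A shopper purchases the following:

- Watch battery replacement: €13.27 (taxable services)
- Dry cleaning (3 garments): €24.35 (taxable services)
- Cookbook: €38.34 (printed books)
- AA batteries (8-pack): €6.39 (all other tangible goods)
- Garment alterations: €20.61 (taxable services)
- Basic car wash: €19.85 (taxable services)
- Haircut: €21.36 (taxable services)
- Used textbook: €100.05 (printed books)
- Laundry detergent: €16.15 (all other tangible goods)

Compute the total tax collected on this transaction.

Watch battery replacement €13.27: taxable services → 5% → €0.6635
Dry cleaning (3 garments) €24.35: taxable services → 5% → €1.2175
Cookbook €38.34: printed books → 0% → €0.00
AA batteries (8-pack) €6.39: all other tangible goods → 9% → €0.5751
Garment alterations €20.61: taxable services → 5% → €1.0305
Basic car wash €19.85: taxable services → 5% → €0.9925
Haircut €21.36: taxable services → 5% → €1.068
Used textbook €100.05: printed books → 0% → €0.00
Laundry detergent €16.15: all other tangible goods → 9% → €1.4535
Unrounded tax sum = €7.0006 → €7.00

€7.00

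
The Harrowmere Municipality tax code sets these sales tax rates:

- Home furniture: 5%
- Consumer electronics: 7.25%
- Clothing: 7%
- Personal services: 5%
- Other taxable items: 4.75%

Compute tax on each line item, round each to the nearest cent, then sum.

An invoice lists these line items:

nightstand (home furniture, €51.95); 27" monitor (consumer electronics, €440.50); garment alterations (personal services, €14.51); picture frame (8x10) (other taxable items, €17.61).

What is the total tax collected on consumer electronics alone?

€31.94

27" monitor €440.50: consumer electronics → 7.25% → €31.94
Tax on consumer electronics = €31.94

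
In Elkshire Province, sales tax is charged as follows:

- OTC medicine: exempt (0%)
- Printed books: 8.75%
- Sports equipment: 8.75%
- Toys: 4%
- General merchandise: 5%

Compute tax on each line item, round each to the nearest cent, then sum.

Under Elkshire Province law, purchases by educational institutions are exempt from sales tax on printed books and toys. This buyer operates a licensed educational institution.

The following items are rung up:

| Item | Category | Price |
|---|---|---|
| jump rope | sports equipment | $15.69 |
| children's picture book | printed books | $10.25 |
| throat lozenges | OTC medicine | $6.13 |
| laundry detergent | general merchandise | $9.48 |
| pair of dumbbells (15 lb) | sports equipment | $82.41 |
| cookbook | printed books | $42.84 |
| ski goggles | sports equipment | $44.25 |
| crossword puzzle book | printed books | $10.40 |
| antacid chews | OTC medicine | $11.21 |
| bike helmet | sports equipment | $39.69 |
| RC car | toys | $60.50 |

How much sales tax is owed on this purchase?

$16.39

Jump rope $15.69: sports equipment → 8.75% → $1.37
Children's picture book $10.25: printed books, buyer-exempt → 0% → $0.00
Throat lozenges $6.13: OTC medicine → 0% → $0.00
Laundry detergent $9.48: general merchandise → 5% → $0.47
Pair of dumbbells (15 lb) $82.41: sports equipment → 8.75% → $7.21
Cookbook $42.84: printed books, buyer-exempt → 0% → $0.00
Ski goggles $44.25: sports equipment → 8.75% → $3.87
Crossword puzzle book $10.40: printed books, buyer-exempt → 0% → $0.00
Antacid chews $11.21: OTC medicine → 0% → $0.00
Bike helmet $39.69: sports equipment → 8.75% → $3.47
RC car $60.50: toys, buyer-exempt → 0% → $0.00
Total tax = $1.37 + $0.47 + $7.21 + $3.87 + $3.47 = $16.39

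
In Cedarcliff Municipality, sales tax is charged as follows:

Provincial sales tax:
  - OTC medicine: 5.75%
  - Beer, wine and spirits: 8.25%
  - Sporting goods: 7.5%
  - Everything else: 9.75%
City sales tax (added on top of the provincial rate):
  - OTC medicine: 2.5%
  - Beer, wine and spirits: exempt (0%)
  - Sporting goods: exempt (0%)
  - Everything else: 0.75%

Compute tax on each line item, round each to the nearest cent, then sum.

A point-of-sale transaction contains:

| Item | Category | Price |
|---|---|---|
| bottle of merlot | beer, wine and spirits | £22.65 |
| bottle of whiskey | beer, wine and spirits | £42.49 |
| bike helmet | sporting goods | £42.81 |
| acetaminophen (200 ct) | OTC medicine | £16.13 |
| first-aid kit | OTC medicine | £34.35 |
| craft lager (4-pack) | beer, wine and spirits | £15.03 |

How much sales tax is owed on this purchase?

Bottle of merlot £22.65: beer, wine and spirits → 8.25% + 0% city = 8.25% → £1.87
Bottle of whiskey £42.49: beer, wine and spirits → 8.25% + 0% city = 8.25% → £3.51
Bike helmet £42.81: sporting goods → 7.5% + 0% city = 7.5% → £3.21
Acetaminophen (200 ct) £16.13: OTC medicine → 5.75% + 2.5% city = 8.25% → £1.33
First-aid kit £34.35: OTC medicine → 5.75% + 2.5% city = 8.25% → £2.83
Craft lager (4-pack) £15.03: beer, wine and spirits → 8.25% + 0% city = 8.25% → £1.24
Total tax = £1.87 + £3.51 + £3.21 + £1.33 + £2.83 + £1.24 = £13.99

£13.99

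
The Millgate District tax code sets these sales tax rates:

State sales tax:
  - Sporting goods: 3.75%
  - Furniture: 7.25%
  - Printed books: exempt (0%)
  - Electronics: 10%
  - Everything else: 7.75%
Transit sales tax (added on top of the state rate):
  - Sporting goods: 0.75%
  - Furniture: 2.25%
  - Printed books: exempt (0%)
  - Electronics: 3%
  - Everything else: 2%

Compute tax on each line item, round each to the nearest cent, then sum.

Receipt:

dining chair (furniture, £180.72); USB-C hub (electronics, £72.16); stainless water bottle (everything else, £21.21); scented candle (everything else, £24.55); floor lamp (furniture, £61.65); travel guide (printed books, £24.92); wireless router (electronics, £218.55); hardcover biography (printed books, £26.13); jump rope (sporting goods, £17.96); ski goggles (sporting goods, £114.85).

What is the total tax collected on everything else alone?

Stainless water bottle £21.21: everything else → 7.75% + 2% transit = 9.75% → £2.07
Scented candle £24.55: everything else → 7.75% + 2% transit = 9.75% → £2.39
Tax on everything else = £2.07 + £2.39 = £4.46

£4.46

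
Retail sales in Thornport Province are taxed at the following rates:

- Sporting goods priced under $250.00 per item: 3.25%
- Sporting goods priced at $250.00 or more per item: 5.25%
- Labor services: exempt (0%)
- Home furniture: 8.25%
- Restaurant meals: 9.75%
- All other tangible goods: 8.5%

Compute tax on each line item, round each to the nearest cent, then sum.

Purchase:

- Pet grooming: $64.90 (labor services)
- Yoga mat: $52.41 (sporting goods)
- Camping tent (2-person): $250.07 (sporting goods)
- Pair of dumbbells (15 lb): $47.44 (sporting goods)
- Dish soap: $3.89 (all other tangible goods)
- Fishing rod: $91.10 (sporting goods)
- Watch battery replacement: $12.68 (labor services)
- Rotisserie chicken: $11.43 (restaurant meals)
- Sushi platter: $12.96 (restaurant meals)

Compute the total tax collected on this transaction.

Pet grooming $64.90: labor services → 0% → $0.00
Yoga mat $52.41: sporting goods, under $250.00 → 3.25% → $1.70
Camping tent (2-person) $250.07: sporting goods, $250.00 or more → 5.25% → $13.13
Pair of dumbbells (15 lb) $47.44: sporting goods, under $250.00 → 3.25% → $1.54
Dish soap $3.89: all other tangible goods → 8.5% → $0.33
Fishing rod $91.10: sporting goods, under $250.00 → 3.25% → $2.96
Watch battery replacement $12.68: labor services → 0% → $0.00
Rotisserie chicken $11.43: restaurant meals → 9.75% → $1.11
Sushi platter $12.96: restaurant meals → 9.75% → $1.26
Total tax = $1.70 + $13.13 + $1.54 + $0.33 + $2.96 + $1.11 + $1.26 = $22.03

$22.03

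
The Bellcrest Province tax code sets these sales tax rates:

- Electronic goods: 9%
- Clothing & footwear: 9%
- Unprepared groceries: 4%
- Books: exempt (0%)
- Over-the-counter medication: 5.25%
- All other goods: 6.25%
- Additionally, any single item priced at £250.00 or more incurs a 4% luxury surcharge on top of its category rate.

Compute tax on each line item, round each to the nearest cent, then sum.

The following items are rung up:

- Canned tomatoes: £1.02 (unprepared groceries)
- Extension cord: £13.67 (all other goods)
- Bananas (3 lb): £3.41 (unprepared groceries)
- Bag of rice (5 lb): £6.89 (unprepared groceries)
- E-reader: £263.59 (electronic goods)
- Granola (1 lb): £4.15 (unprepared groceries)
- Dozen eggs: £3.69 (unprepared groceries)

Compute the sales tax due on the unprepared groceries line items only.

£0.78

Canned tomatoes £1.02: unprepared groceries → 4% → £0.04
Bananas (3 lb) £3.41: unprepared groceries → 4% → £0.14
Bag of rice (5 lb) £6.89: unprepared groceries → 4% → £0.28
Granola (1 lb) £4.15: unprepared groceries → 4% → £0.17
Dozen eggs £3.69: unprepared groceries → 4% → £0.15
Tax on unprepared groceries = £0.04 + £0.14 + £0.28 + £0.17 + £0.15 = £0.78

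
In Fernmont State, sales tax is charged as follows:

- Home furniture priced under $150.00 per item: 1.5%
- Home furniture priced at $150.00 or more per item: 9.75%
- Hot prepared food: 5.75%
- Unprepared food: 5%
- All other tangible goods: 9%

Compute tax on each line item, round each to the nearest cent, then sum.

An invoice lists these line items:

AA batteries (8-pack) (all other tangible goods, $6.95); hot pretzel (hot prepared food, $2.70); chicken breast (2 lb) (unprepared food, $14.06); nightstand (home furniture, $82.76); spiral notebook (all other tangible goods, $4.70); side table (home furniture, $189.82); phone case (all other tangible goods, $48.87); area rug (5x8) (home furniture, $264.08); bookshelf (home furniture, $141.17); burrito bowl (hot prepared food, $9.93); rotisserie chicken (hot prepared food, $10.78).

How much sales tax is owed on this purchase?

AA batteries (8-pack) $6.95: all other tangible goods → 9% → $0.63
Hot pretzel $2.70: hot prepared food → 5.75% → $0.16
Chicken breast (2 lb) $14.06: unprepared food → 5% → $0.70
Nightstand $82.76: home furniture, under $150.00 → 1.5% → $1.24
Spiral notebook $4.70: all other tangible goods → 9% → $0.42
Side table $189.82: home furniture, $150.00 or more → 9.75% → $18.51
Phone case $48.87: all other tangible goods → 9% → $4.40
Area rug (5x8) $264.08: home furniture, $150.00 or more → 9.75% → $25.75
Bookshelf $141.17: home furniture, under $150.00 → 1.5% → $2.12
Burrito bowl $9.93: hot prepared food → 5.75% → $0.57
Rotisserie chicken $10.78: hot prepared food → 5.75% → $0.62
Total tax = $0.63 + $0.16 + $0.70 + $1.24 + $0.42 + $18.51 + $4.40 + $25.75 + $2.12 + $0.57 + $0.62 = $55.12

$55.12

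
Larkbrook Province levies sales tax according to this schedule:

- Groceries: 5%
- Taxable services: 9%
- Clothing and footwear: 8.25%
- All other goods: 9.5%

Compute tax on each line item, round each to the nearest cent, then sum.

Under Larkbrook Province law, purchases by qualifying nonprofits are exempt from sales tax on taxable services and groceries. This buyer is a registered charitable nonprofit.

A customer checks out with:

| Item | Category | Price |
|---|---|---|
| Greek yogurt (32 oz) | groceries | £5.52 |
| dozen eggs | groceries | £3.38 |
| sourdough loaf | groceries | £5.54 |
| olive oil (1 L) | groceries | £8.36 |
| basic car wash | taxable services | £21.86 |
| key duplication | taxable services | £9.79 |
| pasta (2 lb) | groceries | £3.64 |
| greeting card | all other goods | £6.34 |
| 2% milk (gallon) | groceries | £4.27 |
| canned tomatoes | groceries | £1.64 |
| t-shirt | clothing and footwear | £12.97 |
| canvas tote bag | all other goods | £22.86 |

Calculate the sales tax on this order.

Greek yogurt (32 oz) £5.52: groceries, buyer-exempt → 0% → £0.00
Dozen eggs £3.38: groceries, buyer-exempt → 0% → £0.00
Sourdough loaf £5.54: groceries, buyer-exempt → 0% → £0.00
Olive oil (1 L) £8.36: groceries, buyer-exempt → 0% → £0.00
Basic car wash £21.86: taxable services, buyer-exempt → 0% → £0.00
Key duplication £9.79: taxable services, buyer-exempt → 0% → £0.00
Pasta (2 lb) £3.64: groceries, buyer-exempt → 0% → £0.00
Greeting card £6.34: all other goods → 9.5% → £0.60
2% milk (gallon) £4.27: groceries, buyer-exempt → 0% → £0.00
Canned tomatoes £1.64: groceries, buyer-exempt → 0% → £0.00
T-shirt £12.97: clothing and footwear → 8.25% → £1.07
Canvas tote bag £22.86: all other goods → 9.5% → £2.17
Total tax = £0.60 + £1.07 + £2.17 = £3.84

£3.84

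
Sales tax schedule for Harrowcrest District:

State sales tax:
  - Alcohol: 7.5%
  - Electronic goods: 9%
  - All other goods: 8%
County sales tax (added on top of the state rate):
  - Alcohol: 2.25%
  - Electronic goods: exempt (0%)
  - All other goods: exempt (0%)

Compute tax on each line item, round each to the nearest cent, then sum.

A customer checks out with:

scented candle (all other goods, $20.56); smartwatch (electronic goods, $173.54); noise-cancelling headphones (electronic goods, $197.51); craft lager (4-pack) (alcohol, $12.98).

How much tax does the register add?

Scented candle $20.56: all other goods → 8% + 0% county = 8% → $1.64
Smartwatch $173.54: electronic goods → 9% + 0% county = 9% → $15.62
Noise-cancelling headphones $197.51: electronic goods → 9% + 0% county = 9% → $17.78
Craft lager (4-pack) $12.98: alcohol → 7.5% + 2.25% county = 9.75% → $1.27
Total tax = $1.64 + $15.62 + $17.78 + $1.27 = $36.31

$36.31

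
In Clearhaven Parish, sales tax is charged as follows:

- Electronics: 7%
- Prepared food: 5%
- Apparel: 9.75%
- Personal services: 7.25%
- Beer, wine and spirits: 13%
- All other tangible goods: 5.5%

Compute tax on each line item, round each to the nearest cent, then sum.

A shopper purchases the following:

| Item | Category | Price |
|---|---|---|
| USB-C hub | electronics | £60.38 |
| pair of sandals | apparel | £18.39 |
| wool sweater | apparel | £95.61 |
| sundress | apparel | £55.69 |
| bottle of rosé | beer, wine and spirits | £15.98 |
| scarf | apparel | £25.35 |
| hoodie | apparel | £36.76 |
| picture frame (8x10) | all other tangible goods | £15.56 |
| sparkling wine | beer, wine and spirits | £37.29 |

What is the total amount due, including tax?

USB-C hub £60.38: electronics → 7% → £4.23
Pair of sandals £18.39: apparel → 9.75% → £1.79
Wool sweater £95.61: apparel → 9.75% → £9.32
Sundress £55.69: apparel → 9.75% → £5.43
Bottle of rosé £15.98: beer, wine and spirits → 13% → £2.08
Scarf £25.35: apparel → 9.75% → £2.47
Hoodie £36.76: apparel → 9.75% → £3.58
Picture frame (8x10) £15.56: all other tangible goods → 5.5% → £0.86
Sparkling wine £37.29: beer, wine and spirits → 13% → £4.85
Subtotal = £361.01; tax = £34.61; total due = £395.62

£395.62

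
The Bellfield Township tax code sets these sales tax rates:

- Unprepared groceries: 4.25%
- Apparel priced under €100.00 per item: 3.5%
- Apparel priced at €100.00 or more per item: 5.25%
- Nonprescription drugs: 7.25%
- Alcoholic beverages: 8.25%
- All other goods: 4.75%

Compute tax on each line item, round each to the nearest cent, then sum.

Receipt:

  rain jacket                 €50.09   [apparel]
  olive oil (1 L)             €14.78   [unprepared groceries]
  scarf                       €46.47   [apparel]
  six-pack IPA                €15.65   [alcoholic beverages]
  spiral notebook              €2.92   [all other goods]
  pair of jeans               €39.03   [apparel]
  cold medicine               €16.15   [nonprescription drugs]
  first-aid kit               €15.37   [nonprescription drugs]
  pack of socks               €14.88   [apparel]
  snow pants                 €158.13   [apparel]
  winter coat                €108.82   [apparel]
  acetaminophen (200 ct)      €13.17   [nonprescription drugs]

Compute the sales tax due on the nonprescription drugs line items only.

Cold medicine €16.15: nonprescription drugs → 7.25% → €1.17
First-aid kit €15.37: nonprescription drugs → 7.25% → €1.11
Acetaminophen (200 ct) €13.17: nonprescription drugs → 7.25% → €0.95
Tax on nonprescription drugs = €1.17 + €1.11 + €0.95 = €3.23

€3.23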